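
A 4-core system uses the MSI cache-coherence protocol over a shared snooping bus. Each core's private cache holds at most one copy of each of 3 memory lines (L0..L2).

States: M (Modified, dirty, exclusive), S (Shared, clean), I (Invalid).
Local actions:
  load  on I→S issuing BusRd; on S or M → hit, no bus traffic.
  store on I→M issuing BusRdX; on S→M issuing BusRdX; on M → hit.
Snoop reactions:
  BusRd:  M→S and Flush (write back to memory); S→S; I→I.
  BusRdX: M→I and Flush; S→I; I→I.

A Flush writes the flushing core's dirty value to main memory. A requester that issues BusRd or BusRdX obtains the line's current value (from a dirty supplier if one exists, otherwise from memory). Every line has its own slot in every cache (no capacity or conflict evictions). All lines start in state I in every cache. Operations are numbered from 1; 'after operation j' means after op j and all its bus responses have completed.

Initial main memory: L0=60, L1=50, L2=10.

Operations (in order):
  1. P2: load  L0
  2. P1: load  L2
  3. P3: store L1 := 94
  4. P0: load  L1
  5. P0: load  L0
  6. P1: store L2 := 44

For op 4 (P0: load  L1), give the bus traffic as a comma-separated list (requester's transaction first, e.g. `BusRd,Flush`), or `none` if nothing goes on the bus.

[1] P2: load  L0 | P0:I, P1:I, P2:S(60), P3:I | bus: BusRd
[2] P1: load  L2 | P0:I, P1:S(10), P2:I, P3:I | bus: BusRd
[3] P3: store L1 := 94 | P0:I, P1:I, P2:I, P3:M(94) | bus: BusRdX
[4] P0: load  L1 | P0:S(94), P1:I, P2:I, P3:S(94) | bus: BusRd,Flush
[5] P0: load  L0 | P0:S(60), P1:I, P2:S(60), P3:I | bus: BusRd
[6] P1: store L2 := 44 | P0:I, P1:M(44), P2:I, P3:I | bus: BusRdX

bus = BusRd,Flush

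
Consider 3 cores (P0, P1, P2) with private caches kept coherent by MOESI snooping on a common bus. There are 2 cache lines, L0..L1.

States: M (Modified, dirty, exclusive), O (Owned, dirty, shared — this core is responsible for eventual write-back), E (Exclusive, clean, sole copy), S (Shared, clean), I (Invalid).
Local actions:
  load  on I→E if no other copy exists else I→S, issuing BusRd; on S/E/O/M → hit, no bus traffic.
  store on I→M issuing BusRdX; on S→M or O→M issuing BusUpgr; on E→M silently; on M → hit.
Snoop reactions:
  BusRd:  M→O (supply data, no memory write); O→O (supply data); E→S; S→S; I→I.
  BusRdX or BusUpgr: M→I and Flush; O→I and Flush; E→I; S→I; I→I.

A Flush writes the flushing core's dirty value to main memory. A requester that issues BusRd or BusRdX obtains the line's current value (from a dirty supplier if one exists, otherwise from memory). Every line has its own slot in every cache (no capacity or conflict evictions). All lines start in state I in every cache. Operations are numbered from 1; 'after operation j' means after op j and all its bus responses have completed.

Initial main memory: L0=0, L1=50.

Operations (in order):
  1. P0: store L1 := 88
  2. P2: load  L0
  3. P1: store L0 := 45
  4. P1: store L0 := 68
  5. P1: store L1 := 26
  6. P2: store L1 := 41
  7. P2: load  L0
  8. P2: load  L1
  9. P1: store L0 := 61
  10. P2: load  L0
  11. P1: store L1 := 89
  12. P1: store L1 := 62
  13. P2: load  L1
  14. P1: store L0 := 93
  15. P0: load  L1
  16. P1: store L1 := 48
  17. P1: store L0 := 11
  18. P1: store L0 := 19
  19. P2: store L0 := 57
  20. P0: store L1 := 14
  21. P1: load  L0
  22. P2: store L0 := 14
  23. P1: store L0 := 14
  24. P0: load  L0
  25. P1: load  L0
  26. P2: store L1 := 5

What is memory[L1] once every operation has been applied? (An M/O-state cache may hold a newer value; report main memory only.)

[1] P0: store L1 := 88 | P0:M(88), P1:I, P2:I | bus: BusRdX
[2] P2: load  L0 | P0:I, P1:I, P2:E(0) | bus: BusRd
[3] P1: store L0 := 45 | P0:I, P1:M(45), P2:I | bus: BusRdX
[4] P1: store L0 := 68 | P0:I, P1:M(68), P2:I | bus: none
[5] P1: store L1 := 26 | P0:I, P1:M(26), P2:I | bus: BusRdX,Flush
[6] P2: store L1 := 41 | P0:I, P1:I, P2:M(41) | bus: BusRdX,Flush
[7] P2: load  L0 | P0:I, P1:O(68), P2:S(68) | bus: BusRd
[8] P2: load  L1 | P0:I, P1:I, P2:M(41) | bus: none
[9] P1: store L0 := 61 | P0:I, P1:M(61), P2:I | bus: BusUpgr
[10] P2: load  L0 | P0:I, P1:O(61), P2:S(61) | bus: BusRd
[11] P1: store L1 := 89 | P0:I, P1:M(89), P2:I | bus: BusRdX,Flush
[12] P1: store L1 := 62 | P0:I, P1:M(62), P2:I | bus: none
[13] P2: load  L1 | P0:I, P1:O(62), P2:S(62) | bus: BusRd
[14] P1: store L0 := 93 | P0:I, P1:M(93), P2:I | bus: BusUpgr
[15] P0: load  L1 | P0:S(62), P1:O(62), P2:S(62) | bus: BusRd
[16] P1: store L1 := 48 | P0:I, P1:M(48), P2:I | bus: BusUpgr
[17] P1: store L0 := 11 | P0:I, P1:M(11), P2:I | bus: none
[18] P1: store L0 := 19 | P0:I, P1:M(19), P2:I | bus: none
[19] P2: store L0 := 57 | P0:I, P1:I, P2:M(57) | bus: BusRdX,Flush
[20] P0: store L1 := 14 | P0:M(14), P1:I, P2:I | bus: BusRdX,Flush
[21] P1: load  L0 | P0:I, P1:S(57), P2:O(57) | bus: BusRd
[22] P2: store L0 := 14 | P0:I, P1:I, P2:M(14) | bus: BusUpgr
[23] P1: store L0 := 14 | P0:I, P1:M(14), P2:I | bus: BusRdX,Flush
[24] P0: load  L0 | P0:S(14), P1:O(14), P2:I | bus: BusRd
[25] P1: load  L0 | P0:S(14), P1:O(14), P2:I | bus: none
[26] P2: store L1 := 5 | P0:I, P1:I, P2:M(5) | bus: BusRdX,Flush

memory[L1] = 14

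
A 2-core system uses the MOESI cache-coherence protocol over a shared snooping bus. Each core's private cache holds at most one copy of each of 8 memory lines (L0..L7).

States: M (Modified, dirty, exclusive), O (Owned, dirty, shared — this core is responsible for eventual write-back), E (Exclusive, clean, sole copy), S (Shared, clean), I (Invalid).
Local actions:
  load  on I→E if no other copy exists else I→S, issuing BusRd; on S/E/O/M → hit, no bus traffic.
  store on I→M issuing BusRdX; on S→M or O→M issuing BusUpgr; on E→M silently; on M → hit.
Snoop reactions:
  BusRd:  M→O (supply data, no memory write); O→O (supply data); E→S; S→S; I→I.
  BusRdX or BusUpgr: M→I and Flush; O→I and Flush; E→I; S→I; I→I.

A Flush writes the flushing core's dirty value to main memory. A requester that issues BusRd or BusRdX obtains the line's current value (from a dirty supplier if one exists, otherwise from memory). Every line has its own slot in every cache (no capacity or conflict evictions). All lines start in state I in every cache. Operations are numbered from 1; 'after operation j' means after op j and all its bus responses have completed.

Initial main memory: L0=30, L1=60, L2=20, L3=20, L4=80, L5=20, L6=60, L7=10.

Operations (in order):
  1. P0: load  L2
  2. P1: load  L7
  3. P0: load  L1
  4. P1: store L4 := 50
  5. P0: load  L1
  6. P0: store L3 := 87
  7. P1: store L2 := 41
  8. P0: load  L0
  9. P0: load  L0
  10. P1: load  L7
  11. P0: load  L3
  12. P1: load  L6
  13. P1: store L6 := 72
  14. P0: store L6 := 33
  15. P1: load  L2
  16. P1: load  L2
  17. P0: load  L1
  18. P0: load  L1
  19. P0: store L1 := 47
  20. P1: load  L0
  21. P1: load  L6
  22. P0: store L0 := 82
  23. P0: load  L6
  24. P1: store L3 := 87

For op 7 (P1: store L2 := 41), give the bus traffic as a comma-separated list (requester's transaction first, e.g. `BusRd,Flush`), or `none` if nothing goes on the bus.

[1] P0: load  L2 | P0:E(20), P1:I | bus: BusRd
[2] P1: load  L7 | P0:I, P1:E(10) | bus: BusRd
[3] P0: load  L1 | P0:E(60), P1:I | bus: BusRd
[4] P1: store L4 := 50 | P0:I, P1:M(50) | bus: BusRdX
[5] P0: load  L1 | P0:E(60), P1:I | bus: none
[6] P0: store L3 := 87 | P0:M(87), P1:I | bus: BusRdX
[7] P1: store L2 := 41 | P0:I, P1:M(41) | bus: BusRdX
[8] P0: load  L0 | P0:E(30), P1:I | bus: BusRd
[9] P0: load  L0 | P0:E(30), P1:I | bus: none
[10] P1: load  L7 | P0:I, P1:E(10) | bus: none
[11] P0: load  L3 | P0:M(87), P1:I | bus: none
[12] P1: load  L6 | P0:I, P1:E(60) | bus: BusRd
[13] P1: store L6 := 72 | P0:I, P1:M(72) | bus: none
[14] P0: store L6 := 33 | P0:M(33), P1:I | bus: BusRdX,Flush
[15] P1: load  L2 | P0:I, P1:M(41) | bus: none
[16] P1: load  L2 | P0:I, P1:M(41) | bus: none
[17] P0: load  L1 | P0:E(60), P1:I | bus: none
[18] P0: load  L1 | P0:E(60), P1:I | bus: none
[19] P0: store L1 := 47 | P0:M(47), P1:I | bus: none
[20] P1: load  L0 | P0:S(30), P1:S(30) | bus: BusRd
[21] P1: load  L6 | P0:O(33), P1:S(33) | bus: BusRd
[22] P0: store L0 := 82 | P0:M(82), P1:I | bus: BusUpgr
[23] P0: load  L6 | P0:O(33), P1:S(33) | bus: none
[24] P1: store L3 := 87 | P0:I, P1:M(87) | bus: BusRdX,Flush

bus = BusRdX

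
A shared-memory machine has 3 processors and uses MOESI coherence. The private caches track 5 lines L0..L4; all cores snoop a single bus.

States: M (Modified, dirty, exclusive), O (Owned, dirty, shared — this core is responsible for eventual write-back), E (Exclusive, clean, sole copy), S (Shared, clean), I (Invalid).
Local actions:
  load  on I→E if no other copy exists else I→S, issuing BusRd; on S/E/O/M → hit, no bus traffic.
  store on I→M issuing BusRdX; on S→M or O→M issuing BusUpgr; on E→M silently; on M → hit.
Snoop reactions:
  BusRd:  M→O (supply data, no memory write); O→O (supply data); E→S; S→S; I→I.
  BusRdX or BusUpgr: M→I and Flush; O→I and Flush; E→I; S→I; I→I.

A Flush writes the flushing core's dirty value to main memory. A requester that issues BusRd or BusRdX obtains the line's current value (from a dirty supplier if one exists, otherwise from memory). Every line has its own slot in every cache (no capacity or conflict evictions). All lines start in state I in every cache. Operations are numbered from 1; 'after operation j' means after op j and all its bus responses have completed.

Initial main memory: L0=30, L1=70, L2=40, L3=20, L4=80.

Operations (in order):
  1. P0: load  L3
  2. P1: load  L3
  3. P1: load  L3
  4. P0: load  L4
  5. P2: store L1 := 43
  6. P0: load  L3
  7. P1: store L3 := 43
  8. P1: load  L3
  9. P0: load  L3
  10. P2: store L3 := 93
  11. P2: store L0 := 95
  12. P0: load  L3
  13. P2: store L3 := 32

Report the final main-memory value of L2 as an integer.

memory[L2] = 40

step 1: P0: load  L3  ⟶  EII  (L3)  txn=BusRd  M[L3]=20
step 2: P1: load  L3  ⟶  SSI  (L3)  txn=BusRd  M[L3]=20
step 3: P1: load  L3  ⟶  SSI  (L3)  txn=∅  M[L3]=20
step 4: P0: load  L4  ⟶  EII  (L4)  txn=BusRd  M[L4]=80
step 5: P2: store L1 := 43  ⟶  IIM  (L1)  txn=BusRdX  M[L1]=70
step 6: P0: load  L3  ⟶  SSI  (L3)  txn=∅  M[L3]=20
step 7: P1: store L3 := 43  ⟶  IMI  (L3)  txn=BusUpgr  M[L3]=20
step 8: P1: load  L3  ⟶  IMI  (L3)  txn=∅  M[L3]=20
step 9: P0: load  L3  ⟶  SOI  (L3)  txn=BusRd  M[L3]=20
step 10: P2: store L3 := 93  ⟶  IIM  (L3)  txn=BusRdX+Flush  M[L3]=43
step 11: P2: store L0 := 95  ⟶  IIM  (L0)  txn=BusRdX  M[L0]=30
step 12: P0: load  L3  ⟶  SIO  (L3)  txn=BusRd  M[L3]=43
step 13: P2: store L3 := 32  ⟶  IIM  (L3)  txn=BusUpgr  M[L3]=43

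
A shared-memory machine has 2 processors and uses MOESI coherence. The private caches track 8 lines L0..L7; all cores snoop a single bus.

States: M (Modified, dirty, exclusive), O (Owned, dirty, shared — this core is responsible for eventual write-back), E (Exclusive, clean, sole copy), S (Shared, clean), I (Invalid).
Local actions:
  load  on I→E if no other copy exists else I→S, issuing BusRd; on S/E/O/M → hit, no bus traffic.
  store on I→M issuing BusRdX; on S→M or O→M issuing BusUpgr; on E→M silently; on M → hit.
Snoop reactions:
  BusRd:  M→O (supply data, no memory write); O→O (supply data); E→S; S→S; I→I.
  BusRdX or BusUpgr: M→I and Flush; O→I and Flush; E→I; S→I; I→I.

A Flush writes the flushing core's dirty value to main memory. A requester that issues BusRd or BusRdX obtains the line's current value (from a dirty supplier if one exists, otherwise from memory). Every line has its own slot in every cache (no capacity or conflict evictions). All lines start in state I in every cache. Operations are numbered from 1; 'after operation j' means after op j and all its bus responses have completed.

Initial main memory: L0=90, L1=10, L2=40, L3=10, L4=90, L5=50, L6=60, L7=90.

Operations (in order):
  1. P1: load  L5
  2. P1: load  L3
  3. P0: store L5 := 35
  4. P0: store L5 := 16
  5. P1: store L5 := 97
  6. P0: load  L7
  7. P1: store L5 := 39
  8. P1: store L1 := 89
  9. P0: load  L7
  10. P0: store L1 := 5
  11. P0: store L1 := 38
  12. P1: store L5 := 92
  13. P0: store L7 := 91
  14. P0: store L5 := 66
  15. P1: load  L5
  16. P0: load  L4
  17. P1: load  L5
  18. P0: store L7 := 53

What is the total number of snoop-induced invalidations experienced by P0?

[1] P1: load  L5 | P0:I, P1:E(50) | bus: BusRd
[2] P1: load  L3 | P0:I, P1:E(10) | bus: BusRd
[3] P0: store L5 := 35 | P0:M(35), P1:I | bus: BusRdX
[4] P0: store L5 := 16 | P0:M(16), P1:I | bus: none
[5] P1: store L5 := 97 | P0:I, P1:M(97) | bus: BusRdX,Flush
[6] P0: load  L7 | P0:E(90), P1:I | bus: BusRd
[7] P1: store L5 := 39 | P0:I, P1:M(39) | bus: none
[8] P1: store L1 := 89 | P0:I, P1:M(89) | bus: BusRdX
[9] P0: load  L7 | P0:E(90), P1:I | bus: none
[10] P0: store L1 := 5 | P0:M(5), P1:I | bus: BusRdX,Flush
[11] P0: store L1 := 38 | P0:M(38), P1:I | bus: none
[12] P1: store L5 := 92 | P0:I, P1:M(92) | bus: none
[13] P0: store L7 := 91 | P0:M(91), P1:I | bus: none
[14] P0: store L5 := 66 | P0:M(66), P1:I | bus: BusRdX,Flush
[15] P1: load  L5 | P0:O(66), P1:S(66) | bus: BusRd
[16] P0: load  L4 | P0:E(90), P1:I | bus: BusRd
[17] P1: load  L5 | P0:O(66), P1:S(66) | bus: none
[18] P0: store L7 := 53 | P0:M(53), P1:I | bus: none

invalidations = 1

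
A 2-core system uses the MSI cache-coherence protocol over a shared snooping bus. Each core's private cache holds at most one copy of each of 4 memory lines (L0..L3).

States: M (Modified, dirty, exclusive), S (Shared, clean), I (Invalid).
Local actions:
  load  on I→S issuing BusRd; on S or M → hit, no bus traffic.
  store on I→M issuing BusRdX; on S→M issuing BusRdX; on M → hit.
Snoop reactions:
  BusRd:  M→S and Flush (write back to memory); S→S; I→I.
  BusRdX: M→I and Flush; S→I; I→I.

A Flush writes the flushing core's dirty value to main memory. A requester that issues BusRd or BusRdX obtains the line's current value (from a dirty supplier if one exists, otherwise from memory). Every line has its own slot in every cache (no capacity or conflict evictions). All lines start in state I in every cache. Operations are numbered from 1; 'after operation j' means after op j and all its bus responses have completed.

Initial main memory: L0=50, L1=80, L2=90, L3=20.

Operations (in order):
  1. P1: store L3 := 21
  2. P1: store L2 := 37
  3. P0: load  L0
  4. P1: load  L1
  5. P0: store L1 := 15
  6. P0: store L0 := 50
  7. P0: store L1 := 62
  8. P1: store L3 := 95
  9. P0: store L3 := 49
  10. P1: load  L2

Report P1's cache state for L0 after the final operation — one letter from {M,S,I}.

state = I

  op1 P1: store L3 := 21 → I/M on L3; bus BusRdX; mem=20
  op2 P1: store L2 := 37 → I/M on L2; bus BusRdX; mem=90
  op3 P0: load  L0 → S/I on L0; bus BusRd; mem=50
  op4 P1: load  L1 → I/S on L1; bus BusRd; mem=80
  op5 P0: store L1 := 15 → M/I on L1; bus BusRdX; mem=80
  op6 P0: store L0 := 50 → M/I on L0; bus BusRdX; mem=50
  op7 P0: store L1 := 62 → M/I on L1; bus (none); mem=80
  op8 P1: store L3 := 95 → I/M on L3; bus (none); mem=20
  op9 P0: store L3 := 49 → M/I on L3; bus BusRdX Flush; mem=95
  op10 P1: load  L2 → I/M on L2; bus (none); mem=90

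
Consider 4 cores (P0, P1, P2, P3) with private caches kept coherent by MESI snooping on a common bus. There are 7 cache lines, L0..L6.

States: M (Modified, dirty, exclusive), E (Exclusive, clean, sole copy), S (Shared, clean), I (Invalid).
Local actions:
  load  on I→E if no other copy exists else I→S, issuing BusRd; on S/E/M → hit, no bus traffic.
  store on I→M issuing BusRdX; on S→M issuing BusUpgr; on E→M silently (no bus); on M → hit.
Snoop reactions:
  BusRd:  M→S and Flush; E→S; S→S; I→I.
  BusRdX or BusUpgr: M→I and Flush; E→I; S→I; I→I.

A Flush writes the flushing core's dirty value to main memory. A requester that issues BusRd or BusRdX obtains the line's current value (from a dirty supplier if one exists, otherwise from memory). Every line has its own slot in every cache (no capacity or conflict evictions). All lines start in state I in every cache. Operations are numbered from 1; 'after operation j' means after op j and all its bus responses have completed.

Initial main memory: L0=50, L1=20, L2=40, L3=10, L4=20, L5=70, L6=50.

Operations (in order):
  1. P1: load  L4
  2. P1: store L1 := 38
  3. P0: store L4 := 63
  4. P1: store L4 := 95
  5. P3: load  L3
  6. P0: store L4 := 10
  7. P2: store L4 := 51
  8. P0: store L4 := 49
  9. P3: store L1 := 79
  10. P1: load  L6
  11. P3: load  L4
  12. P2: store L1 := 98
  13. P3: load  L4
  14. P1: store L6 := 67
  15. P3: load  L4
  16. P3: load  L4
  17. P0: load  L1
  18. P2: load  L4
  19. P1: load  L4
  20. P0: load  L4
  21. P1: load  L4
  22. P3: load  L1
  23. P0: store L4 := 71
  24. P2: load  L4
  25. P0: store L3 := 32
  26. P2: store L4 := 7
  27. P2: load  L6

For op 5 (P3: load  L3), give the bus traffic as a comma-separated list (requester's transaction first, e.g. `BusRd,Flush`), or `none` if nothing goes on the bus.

bus = BusRd

  op1 P1: load  L4 → I/E/I/I on L4; bus BusRd; mem=20
  op2 P1: store L1 := 38 → I/M/I/I on L1; bus BusRdX; mem=20
  op3 P0: store L4 := 63 → M/I/I/I on L4; bus BusRdX; mem=20
  op4 P1: store L4 := 95 → I/M/I/I on L4; bus BusRdX Flush; mem=63
  op5 P3: load  L3 → I/I/I/E on L3; bus BusRd; mem=10
  op6 P0: store L4 := 10 → M/I/I/I on L4; bus BusRdX Flush; mem=95
  op7 P2: store L4 := 51 → I/I/M/I on L4; bus BusRdX Flush; mem=10
  op8 P0: store L4 := 49 → M/I/I/I on L4; bus BusRdX Flush; mem=51
  op9 P3: store L1 := 79 → I/I/I/M on L1; bus BusRdX Flush; mem=38
  op10 P1: load  L6 → I/E/I/I on L6; bus BusRd; mem=50
  op11 P3: load  L4 → S/I/I/S on L4; bus BusRd Flush; mem=49
  op12 P2: store L1 := 98 → I/I/M/I on L1; bus BusRdX Flush; mem=79
  op13 P3: load  L4 → S/I/I/S on L4; bus (none); mem=49
  op14 P1: store L6 := 67 → I/M/I/I on L6; bus (none); mem=50
  op15 P3: load  L4 → S/I/I/S on L4; bus (none); mem=49
  op16 P3: load  L4 → S/I/I/S on L4; bus (none); mem=49
  op17 P0: load  L1 → S/I/S/I on L1; bus BusRd Flush; mem=98
  op18 P2: load  L4 → S/I/S/S on L4; bus BusRd; mem=49
  op19 P1: load  L4 → S/S/S/S on L4; bus BusRd; mem=49
  op20 P0: load  L4 → S/S/S/S on L4; bus (none); mem=49
  op21 P1: load  L4 → S/S/S/S on L4; bus (none); mem=49
  op22 P3: load  L1 → S/I/S/S on L1; bus BusRd; mem=98
  op23 P0: store L4 := 71 → M/I/I/I on L4; bus BusUpgr; mem=49
  op24 P2: load  L4 → S/I/S/I on L4; bus BusRd Flush; mem=71
  op25 P0: store L3 := 32 → M/I/I/I on L3; bus BusRdX; mem=10
  op26 P2: store L4 := 7 → I/I/M/I on L4; bus BusUpgr; mem=71
  op27 P2: load  L6 → I/S/S/I on L6; bus BusRd Flush; mem=67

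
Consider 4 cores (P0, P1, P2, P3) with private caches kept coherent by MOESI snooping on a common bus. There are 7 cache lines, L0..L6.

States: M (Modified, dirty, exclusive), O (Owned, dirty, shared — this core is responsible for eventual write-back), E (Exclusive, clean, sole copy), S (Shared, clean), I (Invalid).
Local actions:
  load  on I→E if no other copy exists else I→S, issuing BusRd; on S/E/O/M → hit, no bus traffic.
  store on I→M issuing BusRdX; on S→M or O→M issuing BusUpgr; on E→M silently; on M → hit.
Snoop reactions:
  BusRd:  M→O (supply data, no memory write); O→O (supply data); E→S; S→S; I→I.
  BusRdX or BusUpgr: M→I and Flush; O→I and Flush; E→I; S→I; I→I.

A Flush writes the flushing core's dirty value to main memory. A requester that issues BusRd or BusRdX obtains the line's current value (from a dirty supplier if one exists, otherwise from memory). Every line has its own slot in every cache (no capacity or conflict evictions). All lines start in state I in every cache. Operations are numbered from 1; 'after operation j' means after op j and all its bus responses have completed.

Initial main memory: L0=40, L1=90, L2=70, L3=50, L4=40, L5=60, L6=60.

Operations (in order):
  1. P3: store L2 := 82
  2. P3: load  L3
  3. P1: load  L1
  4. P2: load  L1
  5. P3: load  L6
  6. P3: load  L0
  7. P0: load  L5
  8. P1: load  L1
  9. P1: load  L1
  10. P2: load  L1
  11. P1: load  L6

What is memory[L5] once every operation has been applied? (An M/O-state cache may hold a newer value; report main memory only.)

[1] P3: store L2 := 82 | P0:I, P1:I, P2:I, P3:M(82) | bus: BusRdX
[2] P3: load  L3 | P0:I, P1:I, P2:I, P3:E(50) | bus: BusRd
[3] P1: load  L1 | P0:I, P1:E(90), P2:I, P3:I | bus: BusRd
[4] P2: load  L1 | P0:I, P1:S(90), P2:S(90), P3:I | bus: BusRd
[5] P3: load  L6 | P0:I, P1:I, P2:I, P3:E(60) | bus: BusRd
[6] P3: load  L0 | P0:I, P1:I, P2:I, P3:E(40) | bus: BusRd
[7] P0: load  L5 | P0:E(60), P1:I, P2:I, P3:I | bus: BusRd
[8] P1: load  L1 | P0:I, P1:S(90), P2:S(90), P3:I | bus: none
[9] P1: load  L1 | P0:I, P1:S(90), P2:S(90), P3:I | bus: none
[10] P2: load  L1 | P0:I, P1:S(90), P2:S(90), P3:I | bus: none
[11] P1: load  L6 | P0:I, P1:S(60), P2:I, P3:S(60) | bus: BusRd

memory[L5] = 60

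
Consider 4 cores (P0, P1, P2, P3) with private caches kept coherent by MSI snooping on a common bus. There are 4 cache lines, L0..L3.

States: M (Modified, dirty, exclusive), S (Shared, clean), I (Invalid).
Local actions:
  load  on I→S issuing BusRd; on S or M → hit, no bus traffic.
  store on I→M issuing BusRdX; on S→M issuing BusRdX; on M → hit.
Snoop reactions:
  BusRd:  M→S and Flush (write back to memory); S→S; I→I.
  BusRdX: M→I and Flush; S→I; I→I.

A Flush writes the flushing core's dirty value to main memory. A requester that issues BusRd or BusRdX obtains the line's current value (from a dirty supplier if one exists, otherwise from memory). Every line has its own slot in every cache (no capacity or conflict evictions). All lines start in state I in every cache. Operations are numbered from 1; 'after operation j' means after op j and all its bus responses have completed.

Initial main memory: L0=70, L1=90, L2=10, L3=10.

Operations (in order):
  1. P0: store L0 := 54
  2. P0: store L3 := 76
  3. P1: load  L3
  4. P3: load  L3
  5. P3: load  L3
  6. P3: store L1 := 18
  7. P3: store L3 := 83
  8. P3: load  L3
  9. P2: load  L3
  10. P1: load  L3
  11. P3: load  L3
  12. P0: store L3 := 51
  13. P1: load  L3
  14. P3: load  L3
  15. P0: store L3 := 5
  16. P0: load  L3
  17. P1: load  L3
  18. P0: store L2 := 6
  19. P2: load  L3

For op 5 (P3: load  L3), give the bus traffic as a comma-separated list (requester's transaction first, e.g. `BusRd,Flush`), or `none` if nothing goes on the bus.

bus = none

step 1: P0: store L0 := 54  ⟶  MIII  (L0)  txn=BusRdX  M[L0]=70
step 2: P0: store L3 := 76  ⟶  MIII  (L3)  txn=BusRdX  M[L3]=10
step 3: P1: load  L3  ⟶  SSII  (L3)  txn=BusRd+Flush  M[L3]=76
step 4: P3: load  L3  ⟶  SSIS  (L3)  txn=BusRd  M[L3]=76
step 5: P3: load  L3  ⟶  SSIS  (L3)  txn=∅  M[L3]=76
step 6: P3: store L1 := 18  ⟶  IIIM  (L1)  txn=BusRdX  M[L1]=90
step 7: P3: store L3 := 83  ⟶  IIIM  (L3)  txn=BusRdX  M[L3]=76
step 8: P3: load  L3  ⟶  IIIM  (L3)  txn=∅  M[L3]=76
step 9: P2: load  L3  ⟶  IISS  (L3)  txn=BusRd+Flush  M[L3]=83
step 10: P1: load  L3  ⟶  ISSS  (L3)  txn=BusRd  M[L3]=83
step 11: P3: load  L3  ⟶  ISSS  (L3)  txn=∅  M[L3]=83
step 12: P0: store L3 := 51  ⟶  MIII  (L3)  txn=BusRdX  M[L3]=83
step 13: P1: load  L3  ⟶  SSII  (L3)  txn=BusRd+Flush  M[L3]=51
step 14: P3: load  L3  ⟶  SSIS  (L3)  txn=BusRd  M[L3]=51
step 15: P0: store L3 := 5  ⟶  MIII  (L3)  txn=BusRdX  M[L3]=51
step 16: P0: load  L3  ⟶  MIII  (L3)  txn=∅  M[L3]=51
step 17: P1: load  L3  ⟶  SSII  (L3)  txn=BusRd+Flush  M[L3]=5
step 18: P0: store L2 := 6  ⟶  MIII  (L2)  txn=BusRdX  M[L2]=10
step 19: P2: load  L3  ⟶  SSSI  (L3)  txn=BusRd  M[L3]=5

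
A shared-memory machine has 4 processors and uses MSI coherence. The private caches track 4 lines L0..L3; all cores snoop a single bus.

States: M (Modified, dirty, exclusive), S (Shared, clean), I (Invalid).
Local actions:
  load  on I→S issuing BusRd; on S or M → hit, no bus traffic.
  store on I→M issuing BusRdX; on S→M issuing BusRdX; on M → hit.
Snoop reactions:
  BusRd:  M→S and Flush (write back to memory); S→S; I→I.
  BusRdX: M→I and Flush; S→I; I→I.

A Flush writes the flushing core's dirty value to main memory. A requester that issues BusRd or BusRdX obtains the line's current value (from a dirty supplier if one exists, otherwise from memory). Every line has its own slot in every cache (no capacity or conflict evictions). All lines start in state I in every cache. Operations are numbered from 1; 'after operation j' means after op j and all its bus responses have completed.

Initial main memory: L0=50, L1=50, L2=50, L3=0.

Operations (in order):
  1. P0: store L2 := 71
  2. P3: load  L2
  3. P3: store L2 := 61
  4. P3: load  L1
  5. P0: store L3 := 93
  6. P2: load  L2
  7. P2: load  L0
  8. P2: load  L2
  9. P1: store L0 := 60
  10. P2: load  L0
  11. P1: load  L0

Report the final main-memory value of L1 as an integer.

  op1 P0: store L2 := 71 → M/I/I/I on L2; bus BusRdX; mem=50
  op2 P3: load  L2 → S/I/I/S on L2; bus BusRd Flush; mem=71
  op3 P3: store L2 := 61 → I/I/I/M on L2; bus BusRdX; mem=71
  op4 P3: load  L1 → I/I/I/S on L1; bus BusRd; mem=50
  op5 P0: store L3 := 93 → M/I/I/I on L3; bus BusRdX; mem=0
  op6 P2: load  L2 → I/I/S/S on L2; bus BusRd Flush; mem=61
  op7 P2: load  L0 → I/I/S/I on L0; bus BusRd; mem=50
  op8 P2: load  L2 → I/I/S/S on L2; bus (none); mem=61
  op9 P1: store L0 := 60 → I/M/I/I on L0; bus BusRdX; mem=50
  op10 P2: load  L0 → I/S/S/I on L0; bus BusRd Flush; mem=60
  op11 P1: load  L0 → I/S/S/I on L0; bus (none); mem=60

memory[L1] = 50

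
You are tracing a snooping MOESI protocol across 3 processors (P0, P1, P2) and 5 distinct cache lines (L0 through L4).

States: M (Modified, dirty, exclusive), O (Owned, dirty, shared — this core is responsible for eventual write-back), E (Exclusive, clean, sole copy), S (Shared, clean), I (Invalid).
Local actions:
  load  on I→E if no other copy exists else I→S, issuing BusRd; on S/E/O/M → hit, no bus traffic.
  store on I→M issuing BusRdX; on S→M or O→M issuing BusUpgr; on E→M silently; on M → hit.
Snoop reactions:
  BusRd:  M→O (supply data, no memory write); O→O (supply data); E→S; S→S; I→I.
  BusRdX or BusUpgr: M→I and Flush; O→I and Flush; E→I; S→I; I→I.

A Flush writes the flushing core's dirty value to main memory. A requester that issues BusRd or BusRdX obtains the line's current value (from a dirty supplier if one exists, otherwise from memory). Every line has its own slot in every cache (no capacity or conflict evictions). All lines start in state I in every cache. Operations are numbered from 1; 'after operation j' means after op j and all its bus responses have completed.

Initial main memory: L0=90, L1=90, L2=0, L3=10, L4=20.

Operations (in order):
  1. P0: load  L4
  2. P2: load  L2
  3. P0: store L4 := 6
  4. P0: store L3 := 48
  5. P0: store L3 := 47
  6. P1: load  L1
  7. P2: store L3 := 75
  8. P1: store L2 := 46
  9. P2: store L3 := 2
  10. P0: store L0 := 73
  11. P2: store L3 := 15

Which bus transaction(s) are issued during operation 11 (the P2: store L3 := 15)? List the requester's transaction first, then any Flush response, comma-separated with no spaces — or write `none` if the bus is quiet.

1. P0: load  L4  bus=[BusRd]  L4: P0=E P1=I P2=I  mem[L4]=20
2. P2: load  L2  bus=[BusRd]  L2: P0=I P1=I P2=E  mem[L2]=0
3. P0: store L4 := 6  bus=[-]  L4: P0=M P1=I P2=I  mem[L4]=20
4. P0: store L3 := 48  bus=[BusRdX]  L3: P0=M P1=I P2=I  mem[L3]=10
5. P0: store L3 := 47  bus=[-]  L3: P0=M P1=I P2=I  mem[L3]=10
6. P1: load  L1  bus=[BusRd]  L1: P0=I P1=E P2=I  mem[L1]=90
7. P2: store L3 := 75  bus=[BusRdX,Flush]  L3: P0=I P1=I P2=M  mem[L3]=47
8. P1: store L2 := 46  bus=[BusRdX]  L2: P0=I P1=M P2=I  mem[L2]=0
9. P2: store L3 := 2  bus=[-]  L3: P0=I P1=I P2=M  mem[L3]=47
10. P0: store L0 := 73  bus=[BusRdX]  L0: P0=M P1=I P2=I  mem[L0]=90
11. P2: store L3 := 15  bus=[-]  L3: P0=I P1=I P2=M  mem[L3]=47

bus = none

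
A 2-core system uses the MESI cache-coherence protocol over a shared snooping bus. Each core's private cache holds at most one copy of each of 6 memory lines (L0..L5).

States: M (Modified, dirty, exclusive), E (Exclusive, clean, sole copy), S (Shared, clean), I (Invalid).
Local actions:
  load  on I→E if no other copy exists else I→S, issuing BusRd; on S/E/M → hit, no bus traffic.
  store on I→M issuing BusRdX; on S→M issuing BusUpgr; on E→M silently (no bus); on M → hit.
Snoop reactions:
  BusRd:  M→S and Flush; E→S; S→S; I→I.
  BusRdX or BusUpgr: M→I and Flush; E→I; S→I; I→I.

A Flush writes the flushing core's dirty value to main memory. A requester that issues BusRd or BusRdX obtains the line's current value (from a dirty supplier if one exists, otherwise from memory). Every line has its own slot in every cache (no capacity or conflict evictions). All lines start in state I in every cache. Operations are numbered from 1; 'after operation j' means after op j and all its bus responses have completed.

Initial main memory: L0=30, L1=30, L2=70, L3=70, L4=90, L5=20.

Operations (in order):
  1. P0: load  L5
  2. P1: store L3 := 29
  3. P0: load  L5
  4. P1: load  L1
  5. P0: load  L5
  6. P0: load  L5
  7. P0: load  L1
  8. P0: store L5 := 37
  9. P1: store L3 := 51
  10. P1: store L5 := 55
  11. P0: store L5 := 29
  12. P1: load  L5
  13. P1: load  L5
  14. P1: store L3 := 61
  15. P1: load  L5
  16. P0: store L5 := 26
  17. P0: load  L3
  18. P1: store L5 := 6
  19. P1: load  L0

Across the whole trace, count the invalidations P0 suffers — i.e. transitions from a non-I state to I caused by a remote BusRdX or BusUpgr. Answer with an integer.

invalidations = 2

step 1: P0: load  L5  ⟶  EI  (L5)  txn=BusRd  M[L5]=20
step 2: P1: store L3 := 29  ⟶  IM  (L3)  txn=BusRdX  M[L3]=70
step 3: P0: load  L5  ⟶  EI  (L5)  txn=∅  M[L5]=20
step 4: P1: load  L1  ⟶  IE  (L1)  txn=BusRd  M[L1]=30
step 5: P0: load  L5  ⟶  EI  (L5)  txn=∅  M[L5]=20
step 6: P0: load  L5  ⟶  EI  (L5)  txn=∅  M[L5]=20
step 7: P0: load  L1  ⟶  SS  (L1)  txn=BusRd  M[L1]=30
step 8: P0: store L5 := 37  ⟶  MI  (L5)  txn=∅  M[L5]=20
step 9: P1: store L3 := 51  ⟶  IM  (L3)  txn=∅  M[L3]=70
step 10: P1: store L5 := 55  ⟶  IM  (L5)  txn=BusRdX+Flush  M[L5]=37
step 11: P0: store L5 := 29  ⟶  MI  (L5)  txn=BusRdX+Flush  M[L5]=55
step 12: P1: load  L5  ⟶  SS  (L5)  txn=BusRd+Flush  M[L5]=29
step 13: P1: load  L5  ⟶  SS  (L5)  txn=∅  M[L5]=29
step 14: P1: store L3 := 61  ⟶  IM  (L3)  txn=∅  M[L3]=70
step 15: P1: load  L5  ⟶  SS  (L5)  txn=∅  M[L5]=29
step 16: P0: store L5 := 26  ⟶  MI  (L5)  txn=BusUpgr  M[L5]=29
step 17: P0: load  L3  ⟶  SS  (L3)  txn=BusRd+Flush  M[L3]=61
step 18: P1: store L5 := 6  ⟶  IM  (L5)  txn=BusRdX+Flush  M[L5]=26
step 19: P1: load  L0  ⟶  IE  (L0)  txn=BusRd  M[L0]=30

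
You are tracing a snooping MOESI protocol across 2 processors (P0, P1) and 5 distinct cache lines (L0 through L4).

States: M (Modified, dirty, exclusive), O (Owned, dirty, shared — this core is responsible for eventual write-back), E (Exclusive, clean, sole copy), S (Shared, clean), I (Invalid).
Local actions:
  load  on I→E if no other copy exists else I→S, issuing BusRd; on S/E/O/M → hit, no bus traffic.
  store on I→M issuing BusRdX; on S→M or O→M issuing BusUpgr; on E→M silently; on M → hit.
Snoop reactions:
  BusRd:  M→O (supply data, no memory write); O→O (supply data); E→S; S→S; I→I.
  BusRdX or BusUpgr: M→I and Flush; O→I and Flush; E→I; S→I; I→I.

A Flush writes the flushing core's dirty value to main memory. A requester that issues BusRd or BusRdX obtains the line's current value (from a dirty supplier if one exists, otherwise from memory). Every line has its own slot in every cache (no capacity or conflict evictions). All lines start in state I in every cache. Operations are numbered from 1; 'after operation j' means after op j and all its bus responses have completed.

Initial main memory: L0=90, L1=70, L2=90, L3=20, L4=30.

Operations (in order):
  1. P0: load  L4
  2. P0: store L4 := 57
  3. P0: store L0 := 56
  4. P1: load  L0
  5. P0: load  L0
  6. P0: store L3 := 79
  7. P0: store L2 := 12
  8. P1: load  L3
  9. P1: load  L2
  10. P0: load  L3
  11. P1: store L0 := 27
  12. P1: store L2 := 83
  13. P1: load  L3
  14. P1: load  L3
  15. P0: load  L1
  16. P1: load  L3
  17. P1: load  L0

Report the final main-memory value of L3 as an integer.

step 1: P0: load  L4  ⟶  EI  (L4)  txn=BusRd  M[L4]=30
step 2: P0: store L4 := 57  ⟶  MI  (L4)  txn=∅  M[L4]=30
step 3: P0: store L0 := 56  ⟶  MI  (L0)  txn=BusRdX  M[L0]=90
step 4: P1: load  L0  ⟶  OS  (L0)  txn=BusRd  M[L0]=90
step 5: P0: load  L0  ⟶  OS  (L0)  txn=∅  M[L0]=90
step 6: P0: store L3 := 79  ⟶  MI  (L3)  txn=BusRdX  M[L3]=20
step 7: P0: store L2 := 12  ⟶  MI  (L2)  txn=BusRdX  M[L2]=90
step 8: P1: load  L3  ⟶  OS  (L3)  txn=BusRd  M[L3]=20
step 9: P1: load  L2  ⟶  OS  (L2)  txn=BusRd  M[L2]=90
step 10: P0: load  L3  ⟶  OS  (L3)  txn=∅  M[L3]=20
step 11: P1: store L0 := 27  ⟶  IM  (L0)  txn=BusUpgr+Flush  M[L0]=56
step 12: P1: store L2 := 83  ⟶  IM  (L2)  txn=BusUpgr+Flush  M[L2]=12
step 13: P1: load  L3  ⟶  OS  (L3)  txn=∅  M[L3]=20
step 14: P1: load  L3  ⟶  OS  (L3)  txn=∅  M[L3]=20
step 15: P0: load  L1  ⟶  EI  (L1)  txn=BusRd  M[L1]=70
step 16: P1: load  L3  ⟶  OS  (L3)  txn=∅  M[L3]=20
step 17: P1: load  L0  ⟶  IM  (L0)  txn=∅  M[L0]=56

memory[L3] = 20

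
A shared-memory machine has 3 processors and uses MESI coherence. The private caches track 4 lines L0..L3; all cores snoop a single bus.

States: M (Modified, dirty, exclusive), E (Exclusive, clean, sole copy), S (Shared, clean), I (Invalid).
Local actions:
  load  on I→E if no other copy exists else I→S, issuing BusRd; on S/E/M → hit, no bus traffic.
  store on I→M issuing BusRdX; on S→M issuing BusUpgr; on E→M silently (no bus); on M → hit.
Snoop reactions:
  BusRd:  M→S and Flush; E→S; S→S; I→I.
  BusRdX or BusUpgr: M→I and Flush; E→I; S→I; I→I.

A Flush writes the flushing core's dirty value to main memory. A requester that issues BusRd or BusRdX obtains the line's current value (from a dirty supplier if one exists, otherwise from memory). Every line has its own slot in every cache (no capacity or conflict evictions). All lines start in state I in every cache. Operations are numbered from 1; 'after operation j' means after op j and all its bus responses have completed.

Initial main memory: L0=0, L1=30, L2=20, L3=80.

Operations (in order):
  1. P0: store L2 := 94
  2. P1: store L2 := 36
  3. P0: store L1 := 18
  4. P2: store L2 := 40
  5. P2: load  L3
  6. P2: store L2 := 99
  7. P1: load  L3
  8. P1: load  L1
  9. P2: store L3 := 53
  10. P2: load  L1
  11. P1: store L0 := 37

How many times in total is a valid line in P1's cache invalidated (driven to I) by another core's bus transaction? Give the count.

invalidations = 2

  op1 P0: store L2 := 94 → M/I/I on L2; bus BusRdX; mem=20
  op2 P1: store L2 := 36 → I/M/I on L2; bus BusRdX Flush; mem=94
  op3 P0: store L1 := 18 → M/I/I on L1; bus BusRdX; mem=30
  op4 P2: store L2 := 40 → I/I/M on L2; bus BusRdX Flush; mem=36
  op5 P2: load  L3 → I/I/E on L3; bus BusRd; mem=80
  op6 P2: store L2 := 99 → I/I/M on L2; bus (none); mem=36
  op7 P1: load  L3 → I/S/S on L3; bus BusRd; mem=80
  op8 P1: load  L1 → S/S/I on L1; bus BusRd Flush; mem=18
  op9 P2: store L3 := 53 → I/I/M on L3; bus BusUpgr; mem=80
  op10 P2: load  L1 → S/S/S on L1; bus BusRd; mem=18
  op11 P1: store L0 := 37 → I/M/I on L0; bus BusRdX; mem=0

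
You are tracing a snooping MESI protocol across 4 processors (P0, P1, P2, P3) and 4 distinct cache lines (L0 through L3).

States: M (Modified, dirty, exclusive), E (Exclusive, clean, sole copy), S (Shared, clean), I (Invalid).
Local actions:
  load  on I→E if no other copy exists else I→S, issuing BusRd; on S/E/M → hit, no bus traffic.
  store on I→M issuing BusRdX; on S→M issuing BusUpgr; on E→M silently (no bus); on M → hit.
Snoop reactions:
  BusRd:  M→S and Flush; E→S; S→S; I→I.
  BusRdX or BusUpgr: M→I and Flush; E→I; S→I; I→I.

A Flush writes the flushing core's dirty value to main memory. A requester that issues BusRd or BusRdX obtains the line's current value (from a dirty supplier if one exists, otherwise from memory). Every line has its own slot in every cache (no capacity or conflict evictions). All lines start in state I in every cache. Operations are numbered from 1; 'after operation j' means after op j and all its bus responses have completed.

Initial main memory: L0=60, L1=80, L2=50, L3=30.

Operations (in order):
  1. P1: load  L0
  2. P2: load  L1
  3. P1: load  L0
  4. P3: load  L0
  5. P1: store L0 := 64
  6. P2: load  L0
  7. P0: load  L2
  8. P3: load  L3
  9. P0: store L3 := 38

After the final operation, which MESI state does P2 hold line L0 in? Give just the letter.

state = S

step 1: P1: load  L0  ⟶  IEII  (L0)  txn=BusRd  M[L0]=60
step 2: P2: load  L1  ⟶  IIEI  (L1)  txn=BusRd  M[L1]=80
step 3: P1: load  L0  ⟶  IEII  (L0)  txn=∅  M[L0]=60
step 4: P3: load  L0  ⟶  ISIS  (L0)  txn=BusRd  M[L0]=60
step 5: P1: store L0 := 64  ⟶  IMII  (L0)  txn=BusUpgr  M[L0]=60
step 6: P2: load  L0  ⟶  ISSI  (L0)  txn=BusRd+Flush  M[L0]=64
step 7: P0: load  L2  ⟶  EIII  (L2)  txn=BusRd  M[L2]=50
step 8: P3: load  L3  ⟶  IIIE  (L3)  txn=BusRd  M[L3]=30
step 9: P0: store L3 := 38  ⟶  MIII  (L3)  txn=BusRdX  M[L3]=30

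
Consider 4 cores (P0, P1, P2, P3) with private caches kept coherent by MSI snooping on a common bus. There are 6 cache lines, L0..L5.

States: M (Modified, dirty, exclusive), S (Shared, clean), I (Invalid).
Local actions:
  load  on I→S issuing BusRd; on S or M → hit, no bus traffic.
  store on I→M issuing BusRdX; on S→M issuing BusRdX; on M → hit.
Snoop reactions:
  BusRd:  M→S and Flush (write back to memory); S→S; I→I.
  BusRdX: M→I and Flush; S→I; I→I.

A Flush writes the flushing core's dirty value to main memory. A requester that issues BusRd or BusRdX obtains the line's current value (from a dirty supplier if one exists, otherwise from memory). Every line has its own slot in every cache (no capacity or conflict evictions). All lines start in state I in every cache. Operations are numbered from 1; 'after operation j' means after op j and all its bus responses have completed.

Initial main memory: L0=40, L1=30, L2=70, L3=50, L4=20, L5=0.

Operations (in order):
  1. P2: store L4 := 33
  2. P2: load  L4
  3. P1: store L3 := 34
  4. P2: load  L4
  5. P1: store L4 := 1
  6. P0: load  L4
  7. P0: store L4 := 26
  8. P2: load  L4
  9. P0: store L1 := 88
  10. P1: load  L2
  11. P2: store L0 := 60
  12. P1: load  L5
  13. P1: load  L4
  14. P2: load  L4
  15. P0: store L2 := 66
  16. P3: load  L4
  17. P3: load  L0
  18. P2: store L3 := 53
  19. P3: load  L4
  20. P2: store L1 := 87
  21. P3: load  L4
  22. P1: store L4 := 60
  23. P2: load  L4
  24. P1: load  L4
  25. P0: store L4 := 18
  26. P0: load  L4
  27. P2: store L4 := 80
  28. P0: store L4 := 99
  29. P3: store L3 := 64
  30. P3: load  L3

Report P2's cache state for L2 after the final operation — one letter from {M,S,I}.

[1] P2: store L4 := 33 | P0:I, P1:I, P2:M(33), P3:I | bus: BusRdX
[2] P2: load  L4 | P0:I, P1:I, P2:M(33), P3:I | bus: none
[3] P1: store L3 := 34 | P0:I, P1:M(34), P2:I, P3:I | bus: BusRdX
[4] P2: load  L4 | P0:I, P1:I, P2:M(33), P3:I | bus: none
[5] P1: store L4 := 1 | P0:I, P1:M(1), P2:I, P3:I | bus: BusRdX,Flush
[6] P0: load  L4 | P0:S(1), P1:S(1), P2:I, P3:I | bus: BusRd,Flush
[7] P0: store L4 := 26 | P0:M(26), P1:I, P2:I, P3:I | bus: BusRdX
[8] P2: load  L4 | P0:S(26), P1:I, P2:S(26), P3:I | bus: BusRd,Flush
[9] P0: store L1 := 88 | P0:M(88), P1:I, P2:I, P3:I | bus: BusRdX
[10] P1: load  L2 | P0:I, P1:S(70), P2:I, P3:I | bus: BusRd
[11] P2: store L0 := 60 | P0:I, P1:I, P2:M(60), P3:I | bus: BusRdX
[12] P1: load  L5 | P0:I, P1:S(0), P2:I, P3:I | bus: BusRd
[13] P1: load  L4 | P0:S(26), P1:S(26), P2:S(26), P3:I | bus: BusRd
[14] P2: load  L4 | P0:S(26), P1:S(26), P2:S(26), P3:I | bus: none
[15] P0: store L2 := 66 | P0:M(66), P1:I, P2:I, P3:I | bus: BusRdX
[16] P3: load  L4 | P0:S(26), P1:S(26), P2:S(26), P3:S(26) | bus: BusRd
[17] P3: load  L0 | P0:I, P1:I, P2:S(60), P3:S(60) | bus: BusRd,Flush
[18] P2: store L3 := 53 | P0:I, P1:I, P2:M(53), P3:I | bus: BusRdX,Flush
[19] P3: load  L4 | P0:S(26), P1:S(26), P2:S(26), P3:S(26) | bus: none
[20] P2: store L1 := 87 | P0:I, P1:I, P2:M(87), P3:I | bus: BusRdX,Flush
[21] P3: load  L4 | P0:S(26), P1:S(26), P2:S(26), P3:S(26) | bus: none
[22] P1: store L4 := 60 | P0:I, P1:M(60), P2:I, P3:I | bus: BusRdX
[23] P2: load  L4 | P0:I, P1:S(60), P2:S(60), P3:I | bus: BusRd,Flush
[24] P1: load  L4 | P0:I, P1:S(60), P2:S(60), P3:I | bus: none
[25] P0: store L4 := 18 | P0:M(18), P1:I, P2:I, P3:I | bus: BusRdX
[26] P0: load  L4 | P0:M(18), P1:I, P2:I, P3:I | bus: none
[27] P2: store L4 := 80 | P0:I, P1:I, P2:M(80), P3:I | bus: BusRdX,Flush
[28] P0: store L4 := 99 | P0:M(99), P1:I, P2:I, P3:I | bus: BusRdX,Flush
[29] P3: store L3 := 64 | P0:I, P1:I, P2:I, P3:M(64) | bus: BusRdX,Flush
[30] P3: load  L3 | P0:I, P1:I, P2:I, P3:M(64) | bus: none

state = I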